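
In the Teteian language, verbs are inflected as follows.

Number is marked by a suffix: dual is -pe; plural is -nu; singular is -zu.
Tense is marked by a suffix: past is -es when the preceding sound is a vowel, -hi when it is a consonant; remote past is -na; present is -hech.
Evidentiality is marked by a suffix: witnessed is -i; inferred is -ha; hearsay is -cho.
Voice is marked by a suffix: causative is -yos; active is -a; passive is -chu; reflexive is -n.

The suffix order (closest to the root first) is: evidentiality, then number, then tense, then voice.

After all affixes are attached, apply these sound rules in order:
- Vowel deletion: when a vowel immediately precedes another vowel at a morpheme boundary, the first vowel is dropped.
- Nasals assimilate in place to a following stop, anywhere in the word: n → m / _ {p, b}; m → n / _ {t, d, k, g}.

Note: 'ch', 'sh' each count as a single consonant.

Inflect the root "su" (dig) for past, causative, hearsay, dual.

Attach evidentiality hearsay -cho → sucho.
Attach number dual -pe → suchope.
Attach tense past -es (after vowel 'e') → suchopees.
Attach voice causative -yos → suchopeesyos.
Apply vowel deletion: suchopeesyos → suchopesyos.
Nasal assimilation: no change.

suchopesyos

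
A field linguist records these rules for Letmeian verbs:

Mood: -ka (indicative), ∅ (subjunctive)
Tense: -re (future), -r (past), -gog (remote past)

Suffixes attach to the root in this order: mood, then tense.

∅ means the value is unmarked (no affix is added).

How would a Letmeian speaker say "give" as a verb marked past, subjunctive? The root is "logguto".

loggutor

mood = subjunctive: zero marking, form stays logguto.
Attach tense past -r → loggutor.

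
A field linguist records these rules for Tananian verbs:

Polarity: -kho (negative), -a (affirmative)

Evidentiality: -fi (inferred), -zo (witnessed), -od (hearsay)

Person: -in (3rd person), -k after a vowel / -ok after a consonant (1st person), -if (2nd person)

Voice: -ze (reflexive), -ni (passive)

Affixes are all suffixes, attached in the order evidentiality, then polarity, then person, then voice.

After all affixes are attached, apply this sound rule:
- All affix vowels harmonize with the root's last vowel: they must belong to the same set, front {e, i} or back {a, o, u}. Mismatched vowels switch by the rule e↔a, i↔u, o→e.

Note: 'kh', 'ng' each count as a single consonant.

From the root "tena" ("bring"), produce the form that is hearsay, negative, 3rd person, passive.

Attach evidentiality hearsay -od → tenaod.
Attach polarity negative -kho → tenaodkho.
Attach person 3rd person -in → tenaodkhoin.
Attach voice passive -ni → tenaodkhoinni.
Apply vowel harmony: tenaodkhoinni → tenaodkhounnu.

tenaodkhounnu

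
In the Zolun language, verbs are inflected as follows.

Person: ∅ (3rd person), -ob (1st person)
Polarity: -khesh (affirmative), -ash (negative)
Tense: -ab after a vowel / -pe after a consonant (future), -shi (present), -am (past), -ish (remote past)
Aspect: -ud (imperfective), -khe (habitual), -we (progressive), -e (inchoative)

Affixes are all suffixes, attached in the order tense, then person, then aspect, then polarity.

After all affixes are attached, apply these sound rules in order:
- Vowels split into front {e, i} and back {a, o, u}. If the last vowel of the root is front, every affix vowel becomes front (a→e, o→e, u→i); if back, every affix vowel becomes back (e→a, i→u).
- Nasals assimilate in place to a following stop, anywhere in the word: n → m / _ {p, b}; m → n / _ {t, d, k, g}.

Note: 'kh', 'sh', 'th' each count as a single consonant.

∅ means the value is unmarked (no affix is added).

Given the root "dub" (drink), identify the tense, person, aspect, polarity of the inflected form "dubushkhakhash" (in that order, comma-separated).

Segment: dub-ish-khe-khesh.
tense: -ish → remote past.
person: ∅ → 3rd person.
aspect: -khe → habitual.
polarity: -khesh → affirmative.

remote past, 3rd person, habitual, affirmative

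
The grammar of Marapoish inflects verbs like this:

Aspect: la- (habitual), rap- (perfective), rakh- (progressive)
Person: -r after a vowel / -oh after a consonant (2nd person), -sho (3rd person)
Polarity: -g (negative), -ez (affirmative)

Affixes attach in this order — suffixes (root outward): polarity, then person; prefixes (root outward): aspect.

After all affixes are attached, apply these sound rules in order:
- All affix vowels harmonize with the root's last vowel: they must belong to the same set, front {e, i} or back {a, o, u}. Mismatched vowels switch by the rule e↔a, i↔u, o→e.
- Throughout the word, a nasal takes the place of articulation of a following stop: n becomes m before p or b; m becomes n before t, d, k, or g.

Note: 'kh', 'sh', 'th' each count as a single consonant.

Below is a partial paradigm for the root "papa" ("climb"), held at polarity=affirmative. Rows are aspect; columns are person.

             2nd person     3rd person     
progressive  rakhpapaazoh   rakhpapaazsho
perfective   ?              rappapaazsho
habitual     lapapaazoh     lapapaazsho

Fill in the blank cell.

Attach polarity affirmative -ez → papaez.
Attach person 2nd person -oh (after consonant 'z') → papaezoh.
Attach aspect perfective rap- → rappapaezoh.
Apply vowel harmony: rappapaezoh → rappapaazoh.
Nasal assimilation: no change.

rappapaazoh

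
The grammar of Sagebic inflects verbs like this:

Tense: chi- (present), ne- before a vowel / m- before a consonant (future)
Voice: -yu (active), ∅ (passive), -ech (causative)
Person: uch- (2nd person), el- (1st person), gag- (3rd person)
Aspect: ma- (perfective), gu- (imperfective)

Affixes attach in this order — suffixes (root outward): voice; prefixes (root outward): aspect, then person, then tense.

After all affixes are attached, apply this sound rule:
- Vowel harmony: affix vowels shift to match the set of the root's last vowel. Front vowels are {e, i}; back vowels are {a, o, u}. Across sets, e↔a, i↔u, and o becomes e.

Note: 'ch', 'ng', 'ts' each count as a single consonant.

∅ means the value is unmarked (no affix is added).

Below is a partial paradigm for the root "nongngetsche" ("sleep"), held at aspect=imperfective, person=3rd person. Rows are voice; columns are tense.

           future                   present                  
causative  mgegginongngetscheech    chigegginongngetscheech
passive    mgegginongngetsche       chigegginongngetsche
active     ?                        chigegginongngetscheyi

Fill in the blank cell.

Attach voice active -yu → nongngetscheyu.
Attach aspect imperfective gu- → gunongngetscheyu.
Attach person 3rd person gag- → gaggunongngetscheyu.
Attach tense future m- (before consonant 'g') → mgaggunongngetscheyu.
Apply vowel harmony: mgaggunongngetscheyu → mgegginongngetscheyi.

mgegginongngetscheyi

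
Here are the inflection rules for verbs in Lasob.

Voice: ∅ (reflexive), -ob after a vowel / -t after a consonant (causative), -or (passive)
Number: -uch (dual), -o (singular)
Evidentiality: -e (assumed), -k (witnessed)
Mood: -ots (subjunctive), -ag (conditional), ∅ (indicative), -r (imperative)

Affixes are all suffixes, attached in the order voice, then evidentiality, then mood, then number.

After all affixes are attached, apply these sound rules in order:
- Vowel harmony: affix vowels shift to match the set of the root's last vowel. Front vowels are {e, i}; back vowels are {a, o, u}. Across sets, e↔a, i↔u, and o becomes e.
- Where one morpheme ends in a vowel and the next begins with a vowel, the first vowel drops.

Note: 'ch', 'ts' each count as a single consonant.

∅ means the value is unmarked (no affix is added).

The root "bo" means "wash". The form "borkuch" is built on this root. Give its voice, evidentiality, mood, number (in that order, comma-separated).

Segment: bo-or-k-uch.
voice: -or → passive.
evidentiality: -k → witnessed.
mood: ∅ → indicative.
number: -uch → dual.

passive, witnessed, indicative, dual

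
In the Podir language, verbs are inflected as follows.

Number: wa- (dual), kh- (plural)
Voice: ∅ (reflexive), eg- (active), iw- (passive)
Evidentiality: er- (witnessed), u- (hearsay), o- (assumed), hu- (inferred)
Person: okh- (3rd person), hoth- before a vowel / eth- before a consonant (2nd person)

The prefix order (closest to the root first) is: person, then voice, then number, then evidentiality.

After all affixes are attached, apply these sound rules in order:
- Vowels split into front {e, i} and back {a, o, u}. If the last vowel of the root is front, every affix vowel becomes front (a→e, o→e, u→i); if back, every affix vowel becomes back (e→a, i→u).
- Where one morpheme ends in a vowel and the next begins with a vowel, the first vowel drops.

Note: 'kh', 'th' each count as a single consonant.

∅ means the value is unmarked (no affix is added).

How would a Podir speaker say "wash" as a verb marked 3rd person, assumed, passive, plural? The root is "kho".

okhuwokhkho

Attach person 3rd person okh- → okhkho.
Attach voice passive iw- → iwokhkho.
Attach number plural kh- → khiwokhkho.
Attach evidentiality assumed o- → okhiwokhkho.
Apply vowel harmony: okhiwokhkho → okhuwokhkho.
Vowel deletion: no change.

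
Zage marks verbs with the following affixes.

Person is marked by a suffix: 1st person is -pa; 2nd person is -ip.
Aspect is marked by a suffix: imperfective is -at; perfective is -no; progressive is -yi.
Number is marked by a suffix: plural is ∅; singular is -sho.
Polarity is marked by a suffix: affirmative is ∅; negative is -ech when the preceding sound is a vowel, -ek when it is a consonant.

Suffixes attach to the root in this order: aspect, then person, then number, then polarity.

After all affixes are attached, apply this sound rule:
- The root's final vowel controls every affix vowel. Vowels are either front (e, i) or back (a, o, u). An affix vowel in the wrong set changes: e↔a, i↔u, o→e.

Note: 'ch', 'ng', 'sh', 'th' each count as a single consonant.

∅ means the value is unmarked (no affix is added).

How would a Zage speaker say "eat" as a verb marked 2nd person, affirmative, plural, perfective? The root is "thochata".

Attach aspect perfective -no → thochatano.
Attach person 2nd person -ip → thochatanoip.
number = plural: zero marking, form stays thochatanoip.
polarity = affirmative: zero marking, form stays thochatanoip.
Apply vowel harmony: thochatanoip → thochatanoup.

thochatanoup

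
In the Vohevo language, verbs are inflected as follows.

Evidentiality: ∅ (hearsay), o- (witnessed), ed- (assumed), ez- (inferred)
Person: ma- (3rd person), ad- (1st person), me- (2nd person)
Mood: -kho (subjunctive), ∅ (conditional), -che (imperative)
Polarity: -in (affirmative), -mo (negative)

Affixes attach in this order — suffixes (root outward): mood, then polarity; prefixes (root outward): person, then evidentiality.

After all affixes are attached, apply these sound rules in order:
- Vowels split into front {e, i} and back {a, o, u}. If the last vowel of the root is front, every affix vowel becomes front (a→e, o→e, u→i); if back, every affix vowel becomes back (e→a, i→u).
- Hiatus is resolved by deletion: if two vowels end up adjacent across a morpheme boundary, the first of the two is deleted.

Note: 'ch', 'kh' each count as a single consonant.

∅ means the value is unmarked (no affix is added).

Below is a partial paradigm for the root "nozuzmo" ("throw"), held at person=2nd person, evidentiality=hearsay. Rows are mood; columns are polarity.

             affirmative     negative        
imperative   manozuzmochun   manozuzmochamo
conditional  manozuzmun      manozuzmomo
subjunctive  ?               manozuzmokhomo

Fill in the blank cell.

Attach person 2nd person me- → menozuzmo.
evidentiality = hearsay: zero marking, form stays menozuzmo.
Attach mood subjunctive -kho → menozuzmokho.
Attach polarity affirmative -in → menozuzmokhoin.
Apply vowel harmony: menozuzmokhoin → manozuzmokhoun.
Apply vowel deletion: manozuzmokhoun → manozuzmokhun.

manozuzmokhun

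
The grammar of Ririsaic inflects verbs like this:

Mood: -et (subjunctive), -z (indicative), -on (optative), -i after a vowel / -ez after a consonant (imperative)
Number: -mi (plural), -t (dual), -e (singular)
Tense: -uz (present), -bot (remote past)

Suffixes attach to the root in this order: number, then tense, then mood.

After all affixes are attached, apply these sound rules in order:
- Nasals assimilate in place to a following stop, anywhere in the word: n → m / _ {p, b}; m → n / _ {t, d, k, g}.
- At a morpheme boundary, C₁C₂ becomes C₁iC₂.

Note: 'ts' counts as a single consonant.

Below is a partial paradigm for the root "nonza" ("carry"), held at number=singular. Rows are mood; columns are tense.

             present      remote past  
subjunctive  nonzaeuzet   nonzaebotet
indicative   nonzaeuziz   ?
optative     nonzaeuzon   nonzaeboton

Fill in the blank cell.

nonzaebotiz

Attach number singular -e → nonzae.
Attach tense remote past -bot → nonzaebot.
Attach mood indicative -z → nonzaebotz.
Nasal assimilation: no change.
Apply epenthesis: nonzaebotz → nonzaebotiz.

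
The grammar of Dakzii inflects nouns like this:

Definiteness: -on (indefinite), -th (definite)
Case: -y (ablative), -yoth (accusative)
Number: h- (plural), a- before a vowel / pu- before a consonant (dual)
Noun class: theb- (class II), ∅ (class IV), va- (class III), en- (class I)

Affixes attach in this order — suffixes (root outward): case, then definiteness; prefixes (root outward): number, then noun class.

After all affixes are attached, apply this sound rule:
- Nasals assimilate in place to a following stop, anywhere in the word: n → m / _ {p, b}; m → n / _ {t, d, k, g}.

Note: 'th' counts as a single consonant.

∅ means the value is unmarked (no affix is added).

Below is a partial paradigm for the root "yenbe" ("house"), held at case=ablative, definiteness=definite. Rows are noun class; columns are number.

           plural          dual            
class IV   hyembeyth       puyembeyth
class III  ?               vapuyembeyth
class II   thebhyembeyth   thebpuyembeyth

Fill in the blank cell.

Attach case ablative -y → yenbey.
Attach definiteness definite -th → yenbeyth.
Attach number plural h- → hyenbeyth.
Attach noun class class III va- → vahyenbeyth.
Apply nasal assimilation: vahyenbeyth → vahyembeyth.

vahyembeyth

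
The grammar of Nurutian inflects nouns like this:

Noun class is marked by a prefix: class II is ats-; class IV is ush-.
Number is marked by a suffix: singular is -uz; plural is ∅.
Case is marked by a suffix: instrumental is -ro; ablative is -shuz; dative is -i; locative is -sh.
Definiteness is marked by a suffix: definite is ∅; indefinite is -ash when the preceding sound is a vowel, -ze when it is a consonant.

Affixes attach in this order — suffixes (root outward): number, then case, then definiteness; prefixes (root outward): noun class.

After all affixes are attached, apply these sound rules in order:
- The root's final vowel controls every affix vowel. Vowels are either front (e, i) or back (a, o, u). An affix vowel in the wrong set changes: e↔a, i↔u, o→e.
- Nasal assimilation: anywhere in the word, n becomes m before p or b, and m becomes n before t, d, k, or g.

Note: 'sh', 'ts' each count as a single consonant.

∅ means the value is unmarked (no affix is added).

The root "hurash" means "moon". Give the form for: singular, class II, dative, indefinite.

atshurashuzuash

Attach noun class class II ats- → atshurash.
Attach number singular -uz → atshurashuz.
Attach case dative -i → atshurashuzi.
Attach definiteness indefinite -ash (after vowel 'i') → atshurashuziash.
Apply vowel harmony: atshurashuziash → atshurashuzuash.
Nasal assimilation: no change.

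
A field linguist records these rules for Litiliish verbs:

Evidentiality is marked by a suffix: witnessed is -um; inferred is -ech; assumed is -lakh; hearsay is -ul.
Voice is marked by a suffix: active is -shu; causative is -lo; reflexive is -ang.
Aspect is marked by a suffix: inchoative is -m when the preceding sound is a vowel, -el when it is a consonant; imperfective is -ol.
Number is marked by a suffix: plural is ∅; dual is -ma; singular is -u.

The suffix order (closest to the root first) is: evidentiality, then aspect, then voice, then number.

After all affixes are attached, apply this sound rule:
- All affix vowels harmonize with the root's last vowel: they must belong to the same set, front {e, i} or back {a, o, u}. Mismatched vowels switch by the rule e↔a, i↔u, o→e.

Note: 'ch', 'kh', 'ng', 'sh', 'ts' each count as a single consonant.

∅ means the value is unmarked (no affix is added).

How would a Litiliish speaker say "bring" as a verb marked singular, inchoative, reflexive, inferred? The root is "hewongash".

Attach evidentiality inferred -ech → hewongashech.
Attach aspect inchoative -el (after consonant 'ch') → hewongashechel.
Attach voice reflexive -ang → hewongashechelang.
Attach number singular -u → hewongashechelangu.
Apply vowel harmony: hewongashechelangu → hewongashachalangu.

hewongashachalangu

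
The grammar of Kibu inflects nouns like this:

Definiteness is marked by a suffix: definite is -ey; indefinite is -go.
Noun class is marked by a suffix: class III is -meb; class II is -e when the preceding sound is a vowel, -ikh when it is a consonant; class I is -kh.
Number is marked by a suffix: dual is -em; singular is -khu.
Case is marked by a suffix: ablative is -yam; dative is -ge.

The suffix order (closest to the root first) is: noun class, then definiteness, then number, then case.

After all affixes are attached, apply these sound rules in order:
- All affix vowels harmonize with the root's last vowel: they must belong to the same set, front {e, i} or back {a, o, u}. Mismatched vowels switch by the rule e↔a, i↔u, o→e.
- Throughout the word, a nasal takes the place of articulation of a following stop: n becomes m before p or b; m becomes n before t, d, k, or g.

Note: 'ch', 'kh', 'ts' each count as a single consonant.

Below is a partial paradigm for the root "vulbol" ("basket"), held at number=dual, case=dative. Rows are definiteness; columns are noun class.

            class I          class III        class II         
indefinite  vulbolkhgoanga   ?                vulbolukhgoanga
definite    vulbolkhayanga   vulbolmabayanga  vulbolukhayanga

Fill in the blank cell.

vulbolmabgoanga

Attach noun class class III -meb → vulbolmeb.
Attach definiteness indefinite -go → vulbolmebgo.
Attach number dual -em → vulbolmebgoem.
Attach case dative -ge → vulbolmebgoemge.
Apply vowel harmony: vulbolmebgoemge → vulbolmabgoamga.
Apply nasal assimilation: vulbolmabgoamga → vulbolmabgoanga.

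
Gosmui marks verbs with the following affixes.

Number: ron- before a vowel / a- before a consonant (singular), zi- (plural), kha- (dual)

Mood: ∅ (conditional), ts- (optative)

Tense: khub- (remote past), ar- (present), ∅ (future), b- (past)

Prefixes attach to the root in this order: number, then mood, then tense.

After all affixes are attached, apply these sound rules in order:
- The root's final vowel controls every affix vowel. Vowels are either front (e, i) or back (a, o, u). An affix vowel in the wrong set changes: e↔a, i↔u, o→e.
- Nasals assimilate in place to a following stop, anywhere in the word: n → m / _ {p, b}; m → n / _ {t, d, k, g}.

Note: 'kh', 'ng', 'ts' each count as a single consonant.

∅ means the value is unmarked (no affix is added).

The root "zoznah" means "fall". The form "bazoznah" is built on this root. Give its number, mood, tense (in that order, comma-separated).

singular, conditional, past

Segment: b-a-zoznah.
number: ron/a- → singular.
mood: ∅ → conditional.
tense: b- → past.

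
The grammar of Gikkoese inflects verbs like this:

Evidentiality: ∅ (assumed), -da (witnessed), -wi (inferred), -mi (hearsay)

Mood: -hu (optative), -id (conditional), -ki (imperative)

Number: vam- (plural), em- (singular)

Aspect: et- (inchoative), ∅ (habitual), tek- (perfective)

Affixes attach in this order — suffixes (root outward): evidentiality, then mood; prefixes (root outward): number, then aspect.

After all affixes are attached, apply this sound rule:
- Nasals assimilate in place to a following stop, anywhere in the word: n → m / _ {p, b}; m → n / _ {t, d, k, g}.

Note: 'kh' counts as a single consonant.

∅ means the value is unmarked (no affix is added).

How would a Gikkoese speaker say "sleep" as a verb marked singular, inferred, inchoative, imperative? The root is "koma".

etenkomawiki

Attach number singular em- → emkoma.
Attach evidentiality inferred -wi → emkomawi.
Attach aspect inchoative et- → etemkomawi.
Attach mood imperative -ki → etemkomawiki.
Apply nasal assimilation: etemkomawiki → etenkomawiki.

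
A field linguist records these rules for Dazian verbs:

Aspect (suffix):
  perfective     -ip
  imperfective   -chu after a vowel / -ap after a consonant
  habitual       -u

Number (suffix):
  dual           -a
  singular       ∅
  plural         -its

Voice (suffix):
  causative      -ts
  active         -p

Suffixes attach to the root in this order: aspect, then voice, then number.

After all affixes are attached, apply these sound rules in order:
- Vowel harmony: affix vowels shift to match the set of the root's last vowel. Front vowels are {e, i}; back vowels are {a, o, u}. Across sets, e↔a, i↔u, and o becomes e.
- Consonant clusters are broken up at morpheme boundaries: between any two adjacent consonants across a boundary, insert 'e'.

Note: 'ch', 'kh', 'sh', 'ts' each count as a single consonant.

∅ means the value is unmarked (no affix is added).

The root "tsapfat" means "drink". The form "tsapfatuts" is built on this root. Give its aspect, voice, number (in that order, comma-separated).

habitual, causative, singular

Segment: tsapfat-u-ts.
aspect: -u → habitual.
voice: -ts → causative.
number: ∅ → singular.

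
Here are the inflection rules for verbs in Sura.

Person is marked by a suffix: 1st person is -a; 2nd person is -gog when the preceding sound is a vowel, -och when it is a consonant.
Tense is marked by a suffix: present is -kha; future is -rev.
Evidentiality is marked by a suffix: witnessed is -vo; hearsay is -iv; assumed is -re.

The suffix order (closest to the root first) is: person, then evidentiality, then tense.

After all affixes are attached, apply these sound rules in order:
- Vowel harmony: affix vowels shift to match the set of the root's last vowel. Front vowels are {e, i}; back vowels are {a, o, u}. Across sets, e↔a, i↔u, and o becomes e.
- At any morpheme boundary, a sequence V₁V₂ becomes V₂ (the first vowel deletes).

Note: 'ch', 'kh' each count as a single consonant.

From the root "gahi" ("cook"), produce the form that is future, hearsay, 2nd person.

Attach person 2nd person -gog (after vowel 'i') → gahigog.
Attach evidentiality hearsay -iv → gahigogiv.
Attach tense future -rev → gahigogivrev.
Apply vowel harmony: gahigogivrev → gahigegivrev.
Vowel deletion: no change.

gahigegivrev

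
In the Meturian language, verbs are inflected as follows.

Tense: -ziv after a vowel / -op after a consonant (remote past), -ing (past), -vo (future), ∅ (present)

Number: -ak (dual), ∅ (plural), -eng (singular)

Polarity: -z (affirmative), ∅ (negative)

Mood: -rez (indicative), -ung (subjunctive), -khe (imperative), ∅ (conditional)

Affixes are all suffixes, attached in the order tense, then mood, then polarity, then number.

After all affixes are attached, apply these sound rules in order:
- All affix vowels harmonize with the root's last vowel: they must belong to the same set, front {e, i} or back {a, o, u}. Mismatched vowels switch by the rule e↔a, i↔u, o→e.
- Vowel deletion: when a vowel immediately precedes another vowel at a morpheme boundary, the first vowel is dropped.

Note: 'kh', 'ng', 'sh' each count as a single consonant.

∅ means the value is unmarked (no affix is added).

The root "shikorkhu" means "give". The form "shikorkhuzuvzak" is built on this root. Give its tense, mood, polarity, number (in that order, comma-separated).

Segment: shikorkhu-ziv-z-ak.
tense: -ziv/op → remote past.
mood: ∅ → conditional.
polarity: -z → affirmative.
number: -ak → dual.

remote past, conditional, affirmative, dual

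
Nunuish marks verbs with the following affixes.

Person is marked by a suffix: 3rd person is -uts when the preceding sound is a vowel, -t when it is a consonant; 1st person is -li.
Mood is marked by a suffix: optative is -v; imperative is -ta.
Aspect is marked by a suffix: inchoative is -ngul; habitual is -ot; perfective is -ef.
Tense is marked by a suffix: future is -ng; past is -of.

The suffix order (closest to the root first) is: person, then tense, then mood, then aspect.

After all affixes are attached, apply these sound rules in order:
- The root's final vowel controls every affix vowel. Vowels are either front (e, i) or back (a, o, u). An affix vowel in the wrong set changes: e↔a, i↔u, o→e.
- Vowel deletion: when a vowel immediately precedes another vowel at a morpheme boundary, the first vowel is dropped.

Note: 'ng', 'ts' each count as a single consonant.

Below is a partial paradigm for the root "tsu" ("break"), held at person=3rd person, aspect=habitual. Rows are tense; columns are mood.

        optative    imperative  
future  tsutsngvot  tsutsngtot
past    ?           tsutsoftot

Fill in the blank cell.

Attach person 3rd person -uts (after vowel 'u') → tsuuts.
Attach tense past -of → tsuutsof.
Attach mood optative -v → tsuutsofv.
Attach aspect habitual -ot → tsuutsofvot.
Vowel harmony: no change.
Apply vowel deletion: tsuutsofvot → tsutsofvot.

tsutsofvot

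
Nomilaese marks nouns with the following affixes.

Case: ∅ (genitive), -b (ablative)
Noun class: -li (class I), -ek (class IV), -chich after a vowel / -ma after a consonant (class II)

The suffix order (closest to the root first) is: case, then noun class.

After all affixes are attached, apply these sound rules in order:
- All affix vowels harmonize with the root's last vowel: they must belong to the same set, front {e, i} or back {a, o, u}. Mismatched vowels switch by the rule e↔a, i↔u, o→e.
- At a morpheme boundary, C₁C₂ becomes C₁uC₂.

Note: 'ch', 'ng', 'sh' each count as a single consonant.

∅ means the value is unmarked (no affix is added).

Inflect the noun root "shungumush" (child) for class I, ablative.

Attach case ablative -b → shungumushb.
Attach noun class class I -li → shungumushbli.
Apply vowel harmony: shungumushbli → shungumushblu.
Apply epenthesis: shungumushblu → shungumushubulu.

shungumushubulu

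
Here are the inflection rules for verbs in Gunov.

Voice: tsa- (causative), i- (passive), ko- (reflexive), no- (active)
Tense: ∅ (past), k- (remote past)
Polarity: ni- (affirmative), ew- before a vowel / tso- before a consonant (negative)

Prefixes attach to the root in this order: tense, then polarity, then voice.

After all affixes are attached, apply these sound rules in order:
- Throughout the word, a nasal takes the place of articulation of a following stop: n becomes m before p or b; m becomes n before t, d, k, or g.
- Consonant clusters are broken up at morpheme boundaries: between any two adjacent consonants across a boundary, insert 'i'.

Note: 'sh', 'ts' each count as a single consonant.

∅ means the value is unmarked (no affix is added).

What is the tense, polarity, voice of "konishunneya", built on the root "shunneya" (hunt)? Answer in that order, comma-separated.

past, affirmative, reflexive

Segment: ko-ni-shunneya.
tense: ∅ → past.
polarity: ni- → affirmative.
voice: ko- → reflexive.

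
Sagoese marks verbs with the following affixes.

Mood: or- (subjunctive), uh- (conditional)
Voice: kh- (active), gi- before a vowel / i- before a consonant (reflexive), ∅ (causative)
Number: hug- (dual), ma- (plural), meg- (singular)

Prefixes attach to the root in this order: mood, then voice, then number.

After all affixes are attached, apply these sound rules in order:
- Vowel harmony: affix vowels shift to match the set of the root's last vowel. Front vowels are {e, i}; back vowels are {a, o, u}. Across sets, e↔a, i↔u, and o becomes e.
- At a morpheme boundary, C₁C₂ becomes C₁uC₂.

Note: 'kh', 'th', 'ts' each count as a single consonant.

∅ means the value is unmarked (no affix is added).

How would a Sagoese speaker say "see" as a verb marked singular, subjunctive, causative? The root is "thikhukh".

Attach mood subjunctive or- → orthikhukh.
voice = causative: zero marking, form stays orthikhukh.
Attach number singular meg- → megorthikhukh.
Apply vowel harmony: megorthikhukh → magorthikhukh.
Apply epenthesis: magorthikhukh → magoruthikhukh.

magoruthikhukh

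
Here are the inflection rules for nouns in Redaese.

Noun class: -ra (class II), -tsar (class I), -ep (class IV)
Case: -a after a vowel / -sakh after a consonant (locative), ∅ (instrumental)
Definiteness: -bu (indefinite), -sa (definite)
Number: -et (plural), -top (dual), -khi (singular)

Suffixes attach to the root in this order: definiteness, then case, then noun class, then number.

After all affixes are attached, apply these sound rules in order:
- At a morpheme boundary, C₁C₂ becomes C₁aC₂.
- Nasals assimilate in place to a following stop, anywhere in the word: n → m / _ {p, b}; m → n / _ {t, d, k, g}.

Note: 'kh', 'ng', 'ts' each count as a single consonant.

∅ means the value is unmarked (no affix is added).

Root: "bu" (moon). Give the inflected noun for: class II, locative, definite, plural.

busaaraet

Attach definiteness definite -sa → busa.
Attach case locative -a (after vowel 'a') → busaa.
Attach noun class class II -ra → busaara.
Attach number plural -et → busaaraet.
Epenthesis: no change.
Nasal assimilation: no change.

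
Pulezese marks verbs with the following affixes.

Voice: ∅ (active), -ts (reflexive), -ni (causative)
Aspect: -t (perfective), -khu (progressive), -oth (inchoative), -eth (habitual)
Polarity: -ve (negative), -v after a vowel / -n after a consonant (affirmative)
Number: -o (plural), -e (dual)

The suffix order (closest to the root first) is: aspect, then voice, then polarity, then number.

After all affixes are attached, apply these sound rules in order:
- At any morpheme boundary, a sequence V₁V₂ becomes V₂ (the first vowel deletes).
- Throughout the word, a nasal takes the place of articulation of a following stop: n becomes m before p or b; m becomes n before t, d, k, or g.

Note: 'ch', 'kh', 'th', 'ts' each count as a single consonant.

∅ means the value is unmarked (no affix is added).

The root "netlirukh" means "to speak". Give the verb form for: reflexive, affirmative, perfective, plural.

Attach aspect perfective -t → netlirukht.
Attach voice reflexive -ts → netlirukhtts.
Attach polarity affirmative -n (after consonant 'ts') → netlirukhttsn.
Attach number plural -o → netlirukhttsno.
Vowel deletion: no change.
Nasal assimilation: no change.

netlirukhttsno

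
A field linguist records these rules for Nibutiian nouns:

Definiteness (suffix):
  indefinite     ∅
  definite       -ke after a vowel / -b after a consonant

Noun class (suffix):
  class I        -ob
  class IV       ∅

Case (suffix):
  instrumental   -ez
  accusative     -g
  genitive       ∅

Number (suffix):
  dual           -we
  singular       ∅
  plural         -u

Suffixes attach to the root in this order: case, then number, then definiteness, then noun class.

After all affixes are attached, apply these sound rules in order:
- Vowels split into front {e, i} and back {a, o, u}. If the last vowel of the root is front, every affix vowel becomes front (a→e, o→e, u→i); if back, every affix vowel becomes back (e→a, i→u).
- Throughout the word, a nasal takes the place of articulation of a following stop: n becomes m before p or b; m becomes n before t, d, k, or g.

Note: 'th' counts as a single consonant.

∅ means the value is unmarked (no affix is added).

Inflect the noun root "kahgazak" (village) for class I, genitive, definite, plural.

case = genitive: zero marking, form stays kahgazak.
Attach number plural -u → kahgazaku.
Attach definiteness definite -ke (after vowel 'u') → kahgazakuke.
Attach noun class class I -ob → kahgazakukeob.
Apply vowel harmony: kahgazakukeob → kahgazakukaob.
Nasal assimilation: no change.

kahgazakukaob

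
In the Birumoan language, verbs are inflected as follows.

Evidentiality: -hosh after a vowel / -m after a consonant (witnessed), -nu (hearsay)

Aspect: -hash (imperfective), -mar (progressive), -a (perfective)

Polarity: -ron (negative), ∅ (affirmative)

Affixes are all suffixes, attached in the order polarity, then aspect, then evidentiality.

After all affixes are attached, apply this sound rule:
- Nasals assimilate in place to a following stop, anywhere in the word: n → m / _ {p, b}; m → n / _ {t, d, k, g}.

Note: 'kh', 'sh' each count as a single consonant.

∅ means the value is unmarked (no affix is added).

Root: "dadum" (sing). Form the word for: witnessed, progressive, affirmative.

polarity = affirmative: zero marking, form stays dadum.
Attach aspect progressive -mar → dadummar.
Attach evidentiality witnessed -m (after consonant 'r') → dadummarm.
Nasal assimilation: no change.

dadummarm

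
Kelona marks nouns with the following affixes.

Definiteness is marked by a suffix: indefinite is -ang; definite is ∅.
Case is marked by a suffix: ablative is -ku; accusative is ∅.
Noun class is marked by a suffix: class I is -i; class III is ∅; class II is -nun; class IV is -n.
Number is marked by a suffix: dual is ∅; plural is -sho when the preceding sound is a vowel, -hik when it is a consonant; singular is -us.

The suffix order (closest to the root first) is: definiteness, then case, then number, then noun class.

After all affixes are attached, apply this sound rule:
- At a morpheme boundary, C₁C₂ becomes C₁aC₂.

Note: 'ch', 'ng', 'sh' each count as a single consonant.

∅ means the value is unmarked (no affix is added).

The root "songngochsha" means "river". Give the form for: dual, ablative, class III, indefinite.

Attach definiteness indefinite -ang → songngochshaang.
Attach case ablative -ku → songngochshaangku.
number = dual: zero marking, form stays songngochshaangku.
noun class = class III: zero marking, form stays songngochshaangku.
Apply epenthesis: songngochshaangku → songngochshaangaku.

songngochshaangaku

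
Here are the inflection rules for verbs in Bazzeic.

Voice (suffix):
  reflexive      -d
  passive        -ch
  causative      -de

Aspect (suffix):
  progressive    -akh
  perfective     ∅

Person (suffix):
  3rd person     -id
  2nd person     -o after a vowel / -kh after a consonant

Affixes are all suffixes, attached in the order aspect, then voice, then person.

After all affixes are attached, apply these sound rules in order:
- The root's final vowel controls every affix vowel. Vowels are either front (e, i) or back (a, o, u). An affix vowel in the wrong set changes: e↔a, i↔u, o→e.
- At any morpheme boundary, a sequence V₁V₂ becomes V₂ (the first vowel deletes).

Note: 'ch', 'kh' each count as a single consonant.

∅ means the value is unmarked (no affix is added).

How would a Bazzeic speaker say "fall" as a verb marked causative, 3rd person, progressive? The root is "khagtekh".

Attach aspect progressive -akh → khagtekhakh.
Attach voice causative -de → khagtekhakhde.
Attach person 3rd person -id → khagtekhakhdeid.
Apply vowel harmony: khagtekhakhdeid → khagtekhekhdeid.
Apply vowel deletion: khagtekhekhdeid → khagtekhekhdid.

khagtekhekhdid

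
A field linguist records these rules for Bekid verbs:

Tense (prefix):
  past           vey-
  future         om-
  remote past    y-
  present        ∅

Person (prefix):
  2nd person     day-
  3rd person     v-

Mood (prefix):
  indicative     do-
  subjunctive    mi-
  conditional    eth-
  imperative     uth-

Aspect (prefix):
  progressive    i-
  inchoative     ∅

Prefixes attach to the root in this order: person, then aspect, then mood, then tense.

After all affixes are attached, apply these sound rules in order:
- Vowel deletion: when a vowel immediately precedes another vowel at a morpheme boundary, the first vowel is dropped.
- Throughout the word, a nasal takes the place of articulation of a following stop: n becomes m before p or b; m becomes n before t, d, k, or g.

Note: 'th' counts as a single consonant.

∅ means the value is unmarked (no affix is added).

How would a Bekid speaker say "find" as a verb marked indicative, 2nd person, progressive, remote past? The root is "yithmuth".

Attach person 2nd person day- → dayyithmuth.
Attach aspect progressive i- → idayyithmuth.
Attach mood indicative do- → doidayyithmuth.
Attach tense remote past y- → ydoidayyithmuth.
Apply vowel deletion: ydoidayyithmuth → ydidayyithmuth.
Nasal assimilation: no change.

ydidayyithmuth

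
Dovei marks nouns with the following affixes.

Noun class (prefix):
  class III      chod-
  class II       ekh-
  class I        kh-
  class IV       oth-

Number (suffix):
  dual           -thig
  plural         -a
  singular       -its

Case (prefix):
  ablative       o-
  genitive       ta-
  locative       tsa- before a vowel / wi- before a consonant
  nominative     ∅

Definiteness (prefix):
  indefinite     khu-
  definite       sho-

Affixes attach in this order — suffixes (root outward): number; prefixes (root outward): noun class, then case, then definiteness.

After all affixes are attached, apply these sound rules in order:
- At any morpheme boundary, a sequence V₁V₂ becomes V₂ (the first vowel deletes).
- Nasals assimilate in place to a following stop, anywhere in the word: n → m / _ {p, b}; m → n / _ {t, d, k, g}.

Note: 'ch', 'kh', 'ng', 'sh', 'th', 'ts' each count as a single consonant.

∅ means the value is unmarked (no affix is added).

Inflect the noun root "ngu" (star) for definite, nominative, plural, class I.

Attach noun class class I kh- → khngu.
case = nominative: zero marking, form stays khngu.
Attach number plural -a → khngua.
Attach definiteness definite sho- → shokhngua.
Apply vowel deletion: shokhngua → shokhnga.
Nasal assimilation: no change.

shokhnga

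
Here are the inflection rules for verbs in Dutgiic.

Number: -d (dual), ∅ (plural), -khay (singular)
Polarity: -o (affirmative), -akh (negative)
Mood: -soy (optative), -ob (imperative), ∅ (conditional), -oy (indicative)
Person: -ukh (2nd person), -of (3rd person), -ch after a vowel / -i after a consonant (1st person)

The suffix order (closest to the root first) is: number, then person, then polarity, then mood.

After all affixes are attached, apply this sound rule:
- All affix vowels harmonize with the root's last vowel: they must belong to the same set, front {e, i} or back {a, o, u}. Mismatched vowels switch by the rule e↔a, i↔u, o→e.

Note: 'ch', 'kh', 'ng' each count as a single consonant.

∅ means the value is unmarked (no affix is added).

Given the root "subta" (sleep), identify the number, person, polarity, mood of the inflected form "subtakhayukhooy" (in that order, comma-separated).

singular, 2nd person, affirmative, indicative

Segment: subta-khay-ukh-o-oy.
number: -khay → singular.
person: -ukh → 2nd person.
polarity: -o → affirmative.
mood: -oy → indicative.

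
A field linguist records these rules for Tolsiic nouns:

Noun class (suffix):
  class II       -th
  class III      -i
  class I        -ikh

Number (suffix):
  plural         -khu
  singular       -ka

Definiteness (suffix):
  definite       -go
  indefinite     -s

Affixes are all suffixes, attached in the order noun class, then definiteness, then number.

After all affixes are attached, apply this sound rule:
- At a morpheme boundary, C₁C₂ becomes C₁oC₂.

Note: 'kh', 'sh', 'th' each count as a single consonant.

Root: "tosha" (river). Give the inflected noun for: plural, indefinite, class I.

Attach noun class class I -ikh → toshaikh.
Attach definiteness indefinite -s → toshaikhs.
Attach number plural -khu → toshaikhskhu.
Apply epenthesis: toshaikhskhu → toshaikhosokhu.

toshaikhosokhu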